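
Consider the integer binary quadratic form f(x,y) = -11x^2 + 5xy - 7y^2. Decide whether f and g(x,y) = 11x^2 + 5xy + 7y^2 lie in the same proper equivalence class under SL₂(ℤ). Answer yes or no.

D₁ = -283, D₂ = -283
f is negative-definite; reduce −f:
−f: flip: (11,-5,7)→(7,5,11)
−f: reduced (well bottom): (7,5,11) with a≤c, −a<b≤a
flip sign back: reduced form of f is (-7,-5,-11)
g: flip: (11,5,7)→(7,-5,11)
g: reduced (well bottom): (7,-5,11) with a≤c, −a<b≤a
reduced forms (-7, -5, -11) vs (7, -5, 11) ⇒ inequivalent

no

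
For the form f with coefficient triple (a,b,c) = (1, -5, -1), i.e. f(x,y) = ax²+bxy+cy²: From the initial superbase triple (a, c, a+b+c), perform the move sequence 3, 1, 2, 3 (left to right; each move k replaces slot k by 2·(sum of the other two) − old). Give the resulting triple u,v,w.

start (1,-1,-5) = (f(1,0),f(0,1),f(1,1))
replace slot 3: 2·(1+(-1)) − (-5) = 5 → (1,-1,5)
replace slot 1: 2·((-1)+5) − 1 = 7 → (7,-1,5)
replace slot 2: 2·(7+5) − (-1) = 25 → (7,25,5)
replace slot 3: 2·(7+25) − 5 = 59 → (7,25,59)

7,25,59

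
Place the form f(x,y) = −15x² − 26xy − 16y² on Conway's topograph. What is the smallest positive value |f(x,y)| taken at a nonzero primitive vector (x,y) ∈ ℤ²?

translate: b→-4 (≡26 mod 30), so (15,26,16)→(15,-4,5)
flip: (15,-4,5)→(5,4,15)
reduced (well bottom): (5,4,15) with a≤c, −a<b≤a
well minimum |f| = |-5| = 5 (negative-definite)

5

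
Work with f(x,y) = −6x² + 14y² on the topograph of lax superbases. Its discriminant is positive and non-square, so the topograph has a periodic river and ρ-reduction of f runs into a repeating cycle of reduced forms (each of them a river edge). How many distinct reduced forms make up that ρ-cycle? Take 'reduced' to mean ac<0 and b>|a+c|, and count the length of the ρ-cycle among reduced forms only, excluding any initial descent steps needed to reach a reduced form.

D = 336, ⌊√D⌋ = 18
descent: ρ → (14,0,-6)
descent: ρ → (-6,12,8)  [lands on river]
river: ρ → (8,4,-10)
river: ρ → (-10,16,2)
river: ρ → (2,16,-10)
river: ρ → (-10,4,8)
river: ρ → (8,12,-6)
ρ-cycle length = 6 (tail of 2 descent steps not counted)

6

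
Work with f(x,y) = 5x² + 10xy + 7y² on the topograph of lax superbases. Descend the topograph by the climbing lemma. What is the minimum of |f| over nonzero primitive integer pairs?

translate: b→0 (≡10 mod 10), so (5,10,7)→(5,0,2)
flip: (5,0,2)→(2,0,5)
reduced (well bottom): (2,0,5) with a≤c, −a<b≤a
well minimum = a = 2

2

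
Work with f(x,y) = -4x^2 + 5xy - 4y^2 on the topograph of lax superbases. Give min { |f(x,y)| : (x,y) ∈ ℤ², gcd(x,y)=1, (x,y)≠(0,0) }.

translate: b→3 (≡-5 mod 8), so (4,-5,4)→(4,3,3)
flip: (4,3,3)→(3,-3,4)
translate: b→3 (≡-3 mod 6), so (3,-3,4)→(3,3,4)
reduced (well bottom): (3,3,4) with a≤c, −a<b≤a
well minimum |f| = |-3| = 3 (negative-definite)

3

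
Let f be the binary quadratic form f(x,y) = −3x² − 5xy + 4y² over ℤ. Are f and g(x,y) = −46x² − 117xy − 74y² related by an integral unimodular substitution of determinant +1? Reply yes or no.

D₁ = 73, D₂ = 73
river cycle of f (length 18): (4, 5, -3), (-3, 7, 2), (2, 5, -6), (-6, 7, 1), (1, 7, -6), (-6, 5, 2), (2, 7, -3), (-3, 5, 4), (4, 3, -4), (-4, 5, 3), … (8 more)
river cycle of g (length 18): (-3, 7, 2), (2, 5, -6), (-6, 7, 1), (1, 7, -6), (-6, 5, 2), (2, 7, -3), (-3, 5, 4), (4, 3, -4), (-4, 5, 3), (3, 7, -2), … (8 more)
cycles coincide ⇒ equivalent

yes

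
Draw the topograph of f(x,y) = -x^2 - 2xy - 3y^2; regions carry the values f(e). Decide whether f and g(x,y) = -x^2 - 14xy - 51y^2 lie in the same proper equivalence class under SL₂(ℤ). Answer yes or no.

D₁ = -8, D₂ = -8
f is negative-definite; reduce −f:
−f: translate: b→0 (≡2 mod 2), so (1,2,3)→(1,0,2)
−f: reduced (well bottom): (1,0,2) with a≤c, −a<b≤a
flip sign back: reduced form of f is (-1,0,-2)
g is negative-definite; reduce −g:
−g: translate: b→0 (≡14 mod 2), so (1,14,51)→(1,0,2)
−g: reduced (well bottom): (1,0,2) with a≤c, −a<b≤a
flip sign back: reduced form of g is (-1,0,-2)
reduced forms (-1, 0, -2) vs (-1, 0, -2) ⇒ equivalent

yes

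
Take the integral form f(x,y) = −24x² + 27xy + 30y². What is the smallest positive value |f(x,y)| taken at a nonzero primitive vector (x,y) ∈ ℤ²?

river: ρ → (30,33,-21)
river: ρ → (-21,51,12)
river: ρ → (12,45,-33)
river: ρ → (-33,21,24)
river: ρ → (24,27,-30)
river: ρ → (-30,33,21)
river: ρ → (21,51,-12)
river: ρ → (-12,45,33)
river: ρ → (33,21,-24)
river: ρ → (-24,27,30)
closes: descent 0, river 10
min |a| on river = 12

12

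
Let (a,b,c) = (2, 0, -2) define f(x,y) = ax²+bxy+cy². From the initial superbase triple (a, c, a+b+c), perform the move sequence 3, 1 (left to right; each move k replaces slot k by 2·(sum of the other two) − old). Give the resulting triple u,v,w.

start (2,-2,0) = (f(1,0),f(0,1),f(1,1))
replace slot 3: 2·(2+(-2)) − 0 = 0 → (2,-2,0)
replace slot 1: 2·((-2)+0) − 2 = -6 → (-6,-2,0)

-6,-2,0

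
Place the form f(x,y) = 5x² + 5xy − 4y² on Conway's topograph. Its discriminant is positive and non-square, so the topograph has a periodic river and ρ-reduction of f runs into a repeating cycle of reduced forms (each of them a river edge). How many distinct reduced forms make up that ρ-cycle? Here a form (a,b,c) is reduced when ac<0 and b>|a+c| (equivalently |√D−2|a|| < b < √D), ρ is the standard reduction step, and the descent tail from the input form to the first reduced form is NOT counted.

D = 105, ⌊√D⌋ = 10
river: ρ → (-4,3,6)
river: ρ → (6,9,-1)
river: ρ → (-1,9,6)
river: ρ → (6,3,-4)
river: ρ → (-4,5,5)
river: ρ → (5,5,-4)
ρ-cycle length = 6 (tail of 0 descent steps not counted)

6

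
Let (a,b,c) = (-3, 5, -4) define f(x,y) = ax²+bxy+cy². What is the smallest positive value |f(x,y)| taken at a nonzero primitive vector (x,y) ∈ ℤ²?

translate: b→1 (≡-5 mod 6), so (3,-5,4)→(3,1,2)
flip: (3,1,2)→(2,-1,3)
reduced (well bottom): (2,-1,3) with a≤c, −a<b≤a
well minimum |f| = |-2| = 2 (negative-definite)

2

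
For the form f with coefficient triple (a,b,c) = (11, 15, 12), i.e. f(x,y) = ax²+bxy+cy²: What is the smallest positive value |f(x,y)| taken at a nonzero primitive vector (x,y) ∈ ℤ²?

translate: b→-7 (≡15 mod 22), so (11,15,12)→(11,-7,8)
flip: (11,-7,8)→(8,7,11)
reduced (well bottom): (8,7,11) with a≤c, −a<b≤a
well minimum = a = 8

8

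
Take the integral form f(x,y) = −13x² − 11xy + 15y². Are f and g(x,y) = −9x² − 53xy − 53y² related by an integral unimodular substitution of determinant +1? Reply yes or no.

D₁ = 901, D₂ = 901
river cycle of f (length 14): (15, 11, -13), (-13, 15, 13), (13, 11, -15), (-15, 19, 9), (9, 17, -17), (-17, 17, 9), (9, 19, -15), (-15, 11, 13), (13, 15, -13), (-13, 11, 15), … (4 more)
river cycle of g (length 14): (-9, 19, 15), (15, 11, -13), (-13, 15, 13), (13, 11, -15), (-15, 19, 9), (9, 17, -17), (-17, 17, 9), (9, 19, -15), (-15, 11, 13), (13, 15, -13), … (4 more)
cycles coincide ⇒ equivalent

yes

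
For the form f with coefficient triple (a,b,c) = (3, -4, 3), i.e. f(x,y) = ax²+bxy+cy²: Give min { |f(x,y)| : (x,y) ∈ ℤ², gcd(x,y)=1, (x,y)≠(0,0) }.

translate: b→2 (≡-4 mod 6), so (3,-4,3)→(3,2,2)
flip: (3,2,2)→(2,-2,3)
translate: b→2 (≡-2 mod 4), so (2,-2,3)→(2,2,3)
reduced (well bottom): (2,2,3) with a≤c, −a<b≤a
well minimum = a = 2

2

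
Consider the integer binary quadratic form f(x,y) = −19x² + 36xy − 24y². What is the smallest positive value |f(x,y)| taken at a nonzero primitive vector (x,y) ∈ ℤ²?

translate: b→2 (≡-36 mod 38), so (19,-36,24)→(19,2,7)
flip: (19,2,7)→(7,-2,19)
reduced (well bottom): (7,-2,19) with a≤c, −a<b≤a
well minimum |f| = |-7| = 7 (negative-definite)

7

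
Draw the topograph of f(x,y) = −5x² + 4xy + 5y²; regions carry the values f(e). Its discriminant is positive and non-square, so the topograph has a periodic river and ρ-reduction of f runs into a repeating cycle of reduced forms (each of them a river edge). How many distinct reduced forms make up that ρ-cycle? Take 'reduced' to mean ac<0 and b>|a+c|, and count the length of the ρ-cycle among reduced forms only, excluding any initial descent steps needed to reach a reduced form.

D = 116, ⌊√D⌋ = 10
river: ρ → (5,6,-4)
river: ρ → (-4,10,1)
river: ρ → (1,10,-4)
river: ρ → (-4,6,5)
river: ρ → (5,4,-5)
river: ρ → (-5,6,4)
river: ρ → (4,10,-1)
river: ρ → (-1,10,4)
river: ρ → (4,6,-5)
river: ρ → (-5,4,5)
ρ-cycle length = 10 (tail of 0 descent steps not counted)

10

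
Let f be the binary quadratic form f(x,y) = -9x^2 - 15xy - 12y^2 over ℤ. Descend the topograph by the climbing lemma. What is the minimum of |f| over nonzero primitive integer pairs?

translate: b→-3 (≡15 mod 18), so (9,15,12)→(9,-3,6)
flip: (9,-3,6)→(6,3,9)
reduced (well bottom): (6,3,9) with a≤c, −a<b≤a
well minimum |f| = |-6| = 6 (negative-definite)

6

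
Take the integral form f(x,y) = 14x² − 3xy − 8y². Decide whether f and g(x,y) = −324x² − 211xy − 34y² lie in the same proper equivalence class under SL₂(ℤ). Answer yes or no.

D₁ = 457, D₂ = 457
river cycle of f (length 46): (-8, 19, 3), (3, 17, -14), (-14, 11, 6), (6, 13, -12), (-12, 11, 7), (7, 17, -6), (-6, 19, 4), (4, 21, -1), (-1, 21, 4), (4, 19, -6), … (36 more)
river cycle of g (length 46): (3, 17, -14), (-14, 11, 6), (6, 13, -12), (-12, 11, 7), (7, 17, -6), (-6, 19, 4), (4, 21, -1), (-1, 21, 4), (4, 19, -6), (-6, 17, 7), … (36 more)
cycles coincide ⇒ equivalent

yes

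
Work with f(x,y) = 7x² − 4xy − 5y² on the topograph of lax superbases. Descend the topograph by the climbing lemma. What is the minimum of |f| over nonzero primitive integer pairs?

descent: ρ → (-5,4,7)  [lands on river]
river: ρ → (7,10,-2)
river: ρ → (-2,10,7)
river: ρ → (7,4,-5)
river: ρ → (-5,6,6)
river: ρ → (6,6,-5)
closes: descent 1, river 6
min |a| on river = 2

2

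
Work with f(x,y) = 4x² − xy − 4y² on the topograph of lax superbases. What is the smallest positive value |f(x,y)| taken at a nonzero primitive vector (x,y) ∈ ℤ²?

descent: ρ → (-4,1,4)  [lands on river]
river: ρ → (4,7,-1)
river: ρ → (-1,7,4)
river: ρ → (4,1,-4)
river: ρ → (-4,7,1)
river: ρ → (1,7,-4)
closes: descent 1, river 6
min |a| on river = 1

1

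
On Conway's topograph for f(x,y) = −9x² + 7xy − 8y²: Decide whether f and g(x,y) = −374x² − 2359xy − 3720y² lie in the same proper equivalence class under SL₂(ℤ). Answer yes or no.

D₁ = -239, D₂ = -239
f is negative-definite; reduce −f:
−f: flip: (9,-7,8)→(8,7,9)
−f: reduced (well bottom): (8,7,9) with a≤c, −a<b≤a
flip sign back: reduced form of f is (-8,-7,-9)
g is negative-definite; reduce −g:
−g: translate: b→115 (≡2359 mod 748), so (374,2359,3720)→(374,115,9)
−g: flip: (374,115,9)→(9,-115,374)
−g: translate: b→-7 (≡-115 mod 18), so (9,-115,374)→(9,-7,8)
−g: flip: (9,-7,8)→(8,7,9)
−g: reduced (well bottom): (8,7,9) with a≤c, −a<b≤a
flip sign back: reduced form of g is (-8,-7,-9)
reduced forms (-8, -7, -9) vs (-8, -7, -9) ⇒ equivalent

yes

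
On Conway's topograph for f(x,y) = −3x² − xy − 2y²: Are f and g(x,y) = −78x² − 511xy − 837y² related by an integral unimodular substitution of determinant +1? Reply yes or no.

D₁ = -23, D₂ = -23
f is negative-definite; reduce −f:
−f: flip: (3,1,2)→(2,-1,3)
−f: reduced (well bottom): (2,-1,3) with a≤c, −a<b≤a
flip sign back: reduced form of f is (-2,1,-3)
g is negative-definite; reduce −g:
−g: translate: b→43 (≡511 mod 156), so (78,511,837)→(78,43,6)
−g: flip: (78,43,6)→(6,-43,78)
−g: translate: b→5 (≡-43 mod 12), so (6,-43,78)→(6,5,2)
−g: flip: (6,5,2)→(2,-5,6)
−g: translate: b→-1 (≡-5 mod 4), so (2,-5,6)→(2,-1,3)
−g: reduced (well bottom): (2,-1,3) with a≤c, −a<b≤a
flip sign back: reduced form of g is (-2,1,-3)
reduced forms (-2, 1, -3) vs (-2, 1, -3) ⇒ equivalent

yes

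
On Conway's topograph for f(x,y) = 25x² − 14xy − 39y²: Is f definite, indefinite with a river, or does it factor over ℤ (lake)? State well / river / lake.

D = b²−4ac = (-14)² − 4·25·(-39) = 4096
D = 64² is a perfect square ⇒ form factors over ℤ ⇒ lakes

lake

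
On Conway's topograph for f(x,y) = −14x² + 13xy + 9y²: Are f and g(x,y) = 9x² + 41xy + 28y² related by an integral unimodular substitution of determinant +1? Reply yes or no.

D₁ = 673, D₂ = 673
river cycle of f (length 58): (9, 23, -4), (-4, 25, 3), (3, 23, -12), (-12, 25, 1), (1, 25, -12), (-12, 23, 3), (3, 25, -4), (-4, 23, 9), (9, 13, -14), (-14, 15, 8), … (48 more)
river cycle of g (length 58): (-4, 25, 3), (3, 23, -12), (-12, 25, 1), (1, 25, -12), (-12, 23, 3), (3, 25, -4), (-4, 23, 9), (9, 13, -14), (-14, 15, 8), (8, 17, -12), … (48 more)
cycles coincide ⇒ equivalent

yes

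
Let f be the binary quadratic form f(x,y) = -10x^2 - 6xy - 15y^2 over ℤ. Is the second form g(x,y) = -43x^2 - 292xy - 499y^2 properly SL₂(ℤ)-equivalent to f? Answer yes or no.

D₁ = -564, D₂ = -564
f is negative-definite; reduce −f:
−f: reduced (well bottom): (10,6,15) with a≤c, −a<b≤a
flip sign back: reduced form of f is (-10,-6,-15)
g is negative-definite; reduce −g:
−g: translate: b→34 (≡292 mod 86), so (43,292,499)→(43,34,10)
−g: flip: (43,34,10)→(10,-34,43)
−g: translate: b→6 (≡-34 mod 20), so (10,-34,43)→(10,6,15)
−g: reduced (well bottom): (10,6,15) with a≤c, −a<b≤a
flip sign back: reduced form of g is (-10,-6,-15)
reduced forms (-10, -6, -15) vs (-10, -6, -15) ⇒ equivalent

yes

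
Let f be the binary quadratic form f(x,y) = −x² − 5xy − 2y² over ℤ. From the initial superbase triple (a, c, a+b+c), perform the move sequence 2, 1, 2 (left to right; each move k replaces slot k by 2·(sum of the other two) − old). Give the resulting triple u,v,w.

start (-1,-2,-8) = (f(1,0),f(0,1),f(1,1))
replace slot 2: 2·((-1)+(-8)) − (-2) = -16 → (-1,-16,-8)
replace slot 1: 2·((-16)+(-8)) − (-1) = -47 → (-47,-16,-8)
replace slot 2: 2·((-47)+(-8)) − (-16) = -94 → (-47,-94,-8)

-47,-94,-8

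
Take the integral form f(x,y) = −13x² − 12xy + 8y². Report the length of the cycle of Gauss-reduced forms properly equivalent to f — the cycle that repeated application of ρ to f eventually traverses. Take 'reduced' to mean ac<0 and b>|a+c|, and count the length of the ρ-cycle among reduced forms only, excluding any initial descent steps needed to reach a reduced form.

D = 560, ⌊√D⌋ = 23
descent: ρ → (8,12,-13)  [lands on river]
river: ρ → (-13,14,7)
river: ρ → (7,14,-13)
river: ρ → (-13,12,8)
river: ρ → (8,20,-5)
river: ρ → (-5,20,8)
ρ-cycle length = 6 (tail of 1 descent step not counted)

6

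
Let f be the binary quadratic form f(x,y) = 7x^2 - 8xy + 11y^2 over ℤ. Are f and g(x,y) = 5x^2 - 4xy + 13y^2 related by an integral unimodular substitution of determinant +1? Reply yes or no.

D₁ = -244, D₂ = -244
f: translate: b→6 (≡-8 mod 14), so (7,-8,11)→(7,6,10)
f: reduced (well bottom): (7,6,10) with a≤c, −a<b≤a
g: reduced (well bottom): (5,-4,13) with a≤c, −a<b≤a
reduced forms (7, 6, 10) vs (5, -4, 13) ⇒ inequivalent

no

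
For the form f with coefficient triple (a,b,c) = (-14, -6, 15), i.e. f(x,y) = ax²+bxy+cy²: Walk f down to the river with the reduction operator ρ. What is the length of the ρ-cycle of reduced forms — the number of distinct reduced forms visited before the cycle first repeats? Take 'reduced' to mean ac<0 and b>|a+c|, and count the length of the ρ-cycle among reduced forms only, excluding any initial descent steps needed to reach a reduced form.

D = 876, ⌊√D⌋ = 29
descent: ρ → (15,6,-14)  [lands on river]
river: ρ → (-14,22,7)
river: ρ → (7,20,-17)
river: ρ → (-17,14,10)
river: ρ → (10,26,-5)
river: ρ → (-5,24,15)
ρ-cycle length = 6 (tail of 1 descent step not counted)

6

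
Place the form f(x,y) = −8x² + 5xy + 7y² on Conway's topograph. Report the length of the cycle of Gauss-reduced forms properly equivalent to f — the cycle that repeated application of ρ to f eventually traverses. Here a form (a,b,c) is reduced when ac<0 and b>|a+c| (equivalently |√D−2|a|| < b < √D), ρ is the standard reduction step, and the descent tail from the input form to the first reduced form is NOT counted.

D = 249, ⌊√D⌋ = 15
river: ρ → (7,9,-6)
river: ρ → (-6,15,1)
river: ρ → (1,15,-6)
river: ρ → (-6,9,7)
river: ρ → (7,5,-8)
river: ρ → (-8,11,4)
river: ρ → (4,13,-5)
river: ρ → (-5,7,10)
river: ρ → (10,13,-2)
river: ρ → (-2,15,3)
river: ρ → (3,15,-2)
river: ρ → (-2,13,10)
river: ρ → (10,7,-5)
river: ρ → (-5,13,4)
river: ρ → (4,11,-8)
river: ρ → (-8,5,7)
ρ-cycle length = 16 (tail of 0 descent steps not counted)

16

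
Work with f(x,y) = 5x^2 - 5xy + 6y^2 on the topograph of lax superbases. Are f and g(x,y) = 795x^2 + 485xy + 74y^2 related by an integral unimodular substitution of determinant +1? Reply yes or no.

D₁ = -95, D₂ = -95
f: translate: b→5 (≡-5 mod 10), so (5,-5,6)→(5,5,6)
f: reduced (well bottom): (5,5,6) with a≤c, −a<b≤a
g: flip: (795,485,74)→(74,-485,795)
g: translate: b→-41 (≡-485 mod 148), so (74,-485,795)→(74,-41,6)
g: flip: (74,-41,6)→(6,41,74)
g: translate: b→5 (≡41 mod 12), so (6,41,74)→(6,5,5)
g: flip: (6,5,5)→(5,-5,6)
g: translate: b→5 (≡-5 mod 10), so (5,-5,6)→(5,5,6)
g: reduced (well bottom): (5,5,6) with a≤c, −a<b≤a
reduced forms (5, 5, 6) vs (5, 5, 6) ⇒ equivalent

yes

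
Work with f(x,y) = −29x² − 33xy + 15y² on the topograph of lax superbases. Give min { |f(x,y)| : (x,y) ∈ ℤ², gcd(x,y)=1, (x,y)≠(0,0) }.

descent: ρ → (15,33,-29)  [lands on river]
river: ρ → (-29,25,19)
river: ρ → (19,51,-3)
river: ρ → (-3,51,19)
river: ρ → (19,25,-29)
river: ρ → (-29,33,15)
river: ρ → (15,27,-35)
river: ρ → (-35,43,7)
river: ρ → (7,41,-41)
river: ρ → (-41,41,7)
river: ρ → (7,43,-35)
river: ρ → (-35,27,15)
closes: descent 1, river 12
min |a| on river = 3

3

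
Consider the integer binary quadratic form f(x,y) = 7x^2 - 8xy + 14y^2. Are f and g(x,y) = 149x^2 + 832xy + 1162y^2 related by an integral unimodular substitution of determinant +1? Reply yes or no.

D₁ = -328, D₂ = -328
f: translate: b→6 (≡-8 mod 14), so (7,-8,14)→(7,6,13)
f: reduced (well bottom): (7,6,13) with a≤c, −a<b≤a
g: translate: b→-62 (≡832 mod 298), so (149,832,1162)→(149,-62,7)
g: flip: (149,-62,7)→(7,62,149)
g: translate: b→6 (≡62 mod 14), so (7,62,149)→(7,6,13)
g: reduced (well bottom): (7,6,13) with a≤c, −a<b≤a
reduced forms (7, 6, 13) vs (7, 6, 13) ⇒ equivalent

yes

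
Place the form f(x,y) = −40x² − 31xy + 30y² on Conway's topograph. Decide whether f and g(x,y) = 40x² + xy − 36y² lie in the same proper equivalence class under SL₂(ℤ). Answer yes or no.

D₁ = 5761, D₂ = 5761
river cycle of f (length 110): (30, 31, -40), (-40, 49, 21), (21, 35, -54), (-54, 73, 2), (2, 75, -17), (-17, 61, 30), (30, 59, -19), (-19, 55, 36), (36, 17, -38), (-38, 59, 15), … (100 more)
river cycle of g (length 110): (-36, 71, 5), (5, 69, -50), (-50, 31, 24), (24, 65, -16), (-16, 63, 28), (28, 49, -30), (-30, 71, 6), (6, 73, -18), (-18, 71, 10), (10, 69, -25), … (100 more)
cycles differ ⇒ inequivalent

no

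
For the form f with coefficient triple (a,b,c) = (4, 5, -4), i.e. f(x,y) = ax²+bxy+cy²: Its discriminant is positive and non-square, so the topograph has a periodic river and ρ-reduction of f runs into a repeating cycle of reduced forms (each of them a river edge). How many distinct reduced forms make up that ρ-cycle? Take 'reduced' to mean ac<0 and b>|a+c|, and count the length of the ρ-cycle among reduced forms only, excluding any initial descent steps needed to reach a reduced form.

D = 89, ⌊√D⌋ = 9
river: ρ → (-4,3,5)
river: ρ → (5,7,-2)
river: ρ → (-2,9,1)
river: ρ → (1,9,-2)
river: ρ → (-2,7,5)
river: ρ → (5,3,-4)
river: ρ → (-4,5,4)
river: ρ → (4,3,-5)
river: ρ → (-5,7,2)
river: ρ → (2,9,-1)
river: ρ → (-1,9,2)
river: ρ → (2,7,-5)
river: ρ → (-5,3,4)
river: ρ → (4,5,-4)
ρ-cycle length = 14 (tail of 0 descent steps not counted)

14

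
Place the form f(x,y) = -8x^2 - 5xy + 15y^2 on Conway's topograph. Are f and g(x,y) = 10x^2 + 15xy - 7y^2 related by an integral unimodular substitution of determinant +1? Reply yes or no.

D₁ = 505, D₂ = 505
river cycle of f (length 8): (-8, 11, 12), (12, 13, -7), (-7, 15, 10), (10, 5, -12), (-12, 19, 3), (3, 17, -18), (-18, 19, 2), (2, 21, -8)
river cycle of g (length 8): (-7, 13, 12), (12, 11, -8), (-8, 21, 2), (2, 19, -18), (-18, 17, 3), (3, 19, -12), (-12, 5, 10), (10, 15, -7)
cycles differ ⇒ inequivalent

no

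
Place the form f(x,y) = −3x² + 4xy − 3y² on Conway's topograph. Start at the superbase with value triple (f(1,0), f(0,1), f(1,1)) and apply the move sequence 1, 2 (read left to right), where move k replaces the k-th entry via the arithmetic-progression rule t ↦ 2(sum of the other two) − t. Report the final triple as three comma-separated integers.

start (-3,-3,-2) = (f(1,0),f(0,1),f(1,1))
replace slot 1: 2·((-3)+(-2)) − (-3) = -7 → (-7,-3,-2)
replace slot 2: 2·((-7)+(-2)) − (-3) = -15 → (-7,-15,-2)

-7,-15,-2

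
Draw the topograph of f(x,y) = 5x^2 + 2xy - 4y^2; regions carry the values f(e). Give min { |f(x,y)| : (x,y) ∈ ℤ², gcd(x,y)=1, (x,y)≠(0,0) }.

river: ρ → (-4,6,3)
river: ρ → (3,6,-4)
river: ρ → (-4,2,5)
river: ρ → (5,8,-1)
river: ρ → (-1,8,5)
river: ρ → (5,2,-4)
closes: descent 0, river 6
min |a| on river = 1

1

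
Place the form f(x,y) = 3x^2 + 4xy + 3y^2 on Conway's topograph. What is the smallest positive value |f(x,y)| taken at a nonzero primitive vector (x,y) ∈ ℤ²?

translate: b→-2 (≡4 mod 6), so (3,4,3)→(3,-2,2)
flip: (3,-2,2)→(2,2,3)
reduced (well bottom): (2,2,3) with a≤c, −a<b≤a
well minimum = a = 2

2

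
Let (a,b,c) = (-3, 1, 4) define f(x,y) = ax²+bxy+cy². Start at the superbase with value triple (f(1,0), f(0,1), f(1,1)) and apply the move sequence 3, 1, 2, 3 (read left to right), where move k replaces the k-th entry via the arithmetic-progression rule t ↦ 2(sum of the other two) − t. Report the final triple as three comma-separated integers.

start (-3,4,2) = (f(1,0),f(0,1),f(1,1))
replace slot 3: 2·((-3)+4) − 2 = 0 → (-3,4,0)
replace slot 1: 2·(4+0) − (-3) = 11 → (11,4,0)
replace slot 2: 2·(11+0) − 4 = 18 → (11,18,0)
replace slot 3: 2·(11+18) − 0 = 58 → (11,18,58)

11,18,58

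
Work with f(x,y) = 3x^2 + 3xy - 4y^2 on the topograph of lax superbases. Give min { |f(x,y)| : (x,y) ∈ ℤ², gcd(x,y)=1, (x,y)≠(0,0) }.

river: ρ → (-4,5,2)
river: ρ → (2,7,-1)
river: ρ → (-1,7,2)
river: ρ → (2,5,-4)
river: ρ → (-4,3,3)
river: ρ → (3,3,-4)
closes: descent 0, river 6
min |a| on river = 1

1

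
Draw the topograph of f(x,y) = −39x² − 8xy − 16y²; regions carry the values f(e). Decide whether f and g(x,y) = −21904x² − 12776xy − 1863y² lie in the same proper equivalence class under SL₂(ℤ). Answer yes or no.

D₁ = -2432, D₂ = -2432
f is negative-definite; reduce −f:
−f: flip: (39,8,16)→(16,-8,39)
−f: reduced (well bottom): (16,-8,39) with a≤c, −a<b≤a
flip sign back: reduced form of f is (-16,8,-39)
g is negative-definite; reduce −g:
−g: flip: (21904,12776,1863)→(1863,-12776,21904)
−g: translate: b→-1598 (≡-12776 mod 3726), so (1863,-12776,21904)→(1863,-1598,343)
−g: flip: (1863,-1598,343)→(343,1598,1863)
−g: translate: b→226 (≡1598 mod 686), so (343,1598,1863)→(343,226,39)
−g: flip: (343,226,39)→(39,-226,343)
−g: translate: b→8 (≡-226 mod 78), so (39,-226,343)→(39,8,16)
−g: flip: (39,8,16)→(16,-8,39)
−g: reduced (well bottom): (16,-8,39) with a≤c, −a<b≤a
flip sign back: reduced form of g is (-16,8,-39)
reduced forms (-16, 8, -39) vs (-16, 8, -39) ⇒ equivalent

yes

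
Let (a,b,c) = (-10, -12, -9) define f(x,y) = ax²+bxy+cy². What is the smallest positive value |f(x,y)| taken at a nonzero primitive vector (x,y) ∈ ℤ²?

translate: b→-8 (≡12 mod 20), so (10,12,9)→(10,-8,7)
flip: (10,-8,7)→(7,8,10)
translate: b→-6 (≡8 mod 14), so (7,8,10)→(7,-6,9)
reduced (well bottom): (7,-6,9) with a≤c, −a<b≤a
well minimum |f| = |-7| = 7 (negative-definite)

7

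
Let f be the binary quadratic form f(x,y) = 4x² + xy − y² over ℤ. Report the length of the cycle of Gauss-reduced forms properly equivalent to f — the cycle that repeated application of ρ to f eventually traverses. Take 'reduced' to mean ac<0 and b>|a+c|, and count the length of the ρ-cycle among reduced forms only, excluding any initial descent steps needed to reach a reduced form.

D = 17, ⌊√D⌋ = 4
descent: ρ → (-1,3,2)  [lands on river]
river: ρ → (2,1,-2)
river: ρ → (-2,3,1)
river: ρ → (1,3,-2)
river: ρ → (-2,1,2)
river: ρ → (2,3,-1)
ρ-cycle length = 6 (tail of 1 descent step not counted)

6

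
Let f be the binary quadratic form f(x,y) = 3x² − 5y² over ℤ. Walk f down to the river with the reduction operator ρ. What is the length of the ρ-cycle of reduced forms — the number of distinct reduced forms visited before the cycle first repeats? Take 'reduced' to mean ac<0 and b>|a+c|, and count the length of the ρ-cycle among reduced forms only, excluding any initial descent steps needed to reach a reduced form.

D = 60, ⌊√D⌋ = 7
descent: ρ → (-5,0,3)
descent: ρ → (3,6,-2)  [lands on river]
river: ρ → (-2,6,3)
ρ-cycle length = 2 (tail of 2 descent steps not counted)

2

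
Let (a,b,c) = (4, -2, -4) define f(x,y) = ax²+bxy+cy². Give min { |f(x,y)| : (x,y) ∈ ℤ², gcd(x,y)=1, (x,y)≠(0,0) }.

descent: ρ → (-4,2,4)  [lands on river]
river: ρ → (4,6,-2)
river: ρ → (-2,6,4)
river: ρ → (4,2,-4)
river: ρ → (-4,6,2)
river: ρ → (2,6,-4)
closes: descent 1, river 6
min |a| on river = 2

2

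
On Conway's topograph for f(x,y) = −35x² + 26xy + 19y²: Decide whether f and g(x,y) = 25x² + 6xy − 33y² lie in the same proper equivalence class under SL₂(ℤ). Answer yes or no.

D₁ = 3336, D₂ = 3336
river cycle of f (length 22): (19, 50, -11), (-11, 38, 43), (43, 48, -6), (-6, 48, 43), (43, 38, -11), (-11, 50, 19), (19, 26, -35), (-35, 44, 10), (10, 56, -5), (-5, 54, 21), … (12 more)
river cycle of g (length 22): (25, 56, -2), (-2, 56, 25), (25, 44, -14), (-14, 40, 31), (31, 22, -23), (-23, 24, 30), (30, 36, -17), (-17, 32, 34), (34, 36, -15), (-15, 54, 7), … (12 more)
cycles differ ⇒ inequivalent

no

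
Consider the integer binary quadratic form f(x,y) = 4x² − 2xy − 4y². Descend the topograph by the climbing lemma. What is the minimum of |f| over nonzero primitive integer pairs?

descent: ρ → (-4,2,4)  [lands on river]
river: ρ → (4,6,-2)
river: ρ → (-2,6,4)
river: ρ → (4,2,-4)
river: ρ → (-4,6,2)
river: ρ → (2,6,-4)
closes: descent 1, river 6
min |a| on river = 2

2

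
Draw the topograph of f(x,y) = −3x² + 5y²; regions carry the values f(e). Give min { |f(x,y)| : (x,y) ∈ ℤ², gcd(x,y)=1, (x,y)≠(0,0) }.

descent: ρ → (5,0,-3)
descent: ρ → (-3,6,2)  [lands on river]
river: ρ → (2,6,-3)
closes: descent 2, river 2
min |a| on river = 2

2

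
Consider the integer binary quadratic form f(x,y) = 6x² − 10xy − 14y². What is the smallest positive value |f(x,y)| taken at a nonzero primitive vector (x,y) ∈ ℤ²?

descent: ρ → (-14,10,6)  [lands on river]
river: ρ → (6,14,-10)
river: ρ → (-10,6,10)
river: ρ → (10,14,-6)
river: ρ → (-6,10,14)
river: ρ → (14,18,-2)
river: ρ → (-2,18,14)
river: ρ → (14,10,-6)
river: ρ → (-6,14,10)
river: ρ → (10,6,-10)
river: ρ → (-10,14,6)
river: ρ → (6,10,-14)
river: ρ → (-14,18,2)
river: ρ → (2,18,-14)
closes: descent 1, river 14
min |a| on river = 2

2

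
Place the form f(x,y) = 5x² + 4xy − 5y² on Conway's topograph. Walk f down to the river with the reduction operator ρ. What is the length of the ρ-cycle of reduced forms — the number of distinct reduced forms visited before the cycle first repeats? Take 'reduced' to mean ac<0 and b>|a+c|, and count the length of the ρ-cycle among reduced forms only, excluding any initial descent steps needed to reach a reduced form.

D = 116, ⌊√D⌋ = 10
river: ρ → (-5,6,4)
river: ρ → (4,10,-1)
river: ρ → (-1,10,4)
river: ρ → (4,6,-5)
river: ρ → (-5,4,5)
river: ρ → (5,6,-4)
river: ρ → (-4,10,1)
river: ρ → (1,10,-4)
river: ρ → (-4,6,5)
river: ρ → (5,4,-5)
ρ-cycle length = 10 (tail of 0 descent steps not counted)

10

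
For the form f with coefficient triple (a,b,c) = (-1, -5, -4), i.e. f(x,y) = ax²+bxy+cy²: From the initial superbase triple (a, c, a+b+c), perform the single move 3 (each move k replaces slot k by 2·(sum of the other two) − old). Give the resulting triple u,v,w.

start (-1,-4,-10) = (f(1,0),f(0,1),f(1,1))
replace slot 3: 2·((-1)+(-4)) − (-10) = 0 → (-1,-4,0)

-1,-4,0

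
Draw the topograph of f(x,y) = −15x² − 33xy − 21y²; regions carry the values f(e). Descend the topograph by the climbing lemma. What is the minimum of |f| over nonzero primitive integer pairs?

translate: b→3 (≡33 mod 30), so (15,33,21)→(15,3,3)
flip: (15,3,3)→(3,-3,15)
translate: b→3 (≡-3 mod 6), so (3,-3,15)→(3,3,15)
reduced (well bottom): (3,3,15) with a≤c, −a<b≤a
well minimum |f| = |-3| = 3 (negative-definite)

3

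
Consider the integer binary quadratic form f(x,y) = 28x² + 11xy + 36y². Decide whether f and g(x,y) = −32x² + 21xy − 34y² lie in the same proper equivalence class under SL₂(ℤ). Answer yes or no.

D₁ = -3911, D₂ = -3911
f: reduced (well bottom): (28,11,36) with a≤c, −a<b≤a
g is negative-definite; reduce −g:
−g: reduced (well bottom): (32,-21,34) with a≤c, −a<b≤a
flip sign back: reduced form of g is (-32,21,-34)
reduced forms (28, 11, 36) vs (-32, 21, -34) ⇒ inequivalent

no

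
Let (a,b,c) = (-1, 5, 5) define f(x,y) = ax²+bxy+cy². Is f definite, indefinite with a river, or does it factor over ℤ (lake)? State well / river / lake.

D = b²−4ac = 5² − 4·(-1)·5 = 45
D > 0 non-square ⇒ indefinite ⇒ periodic river

river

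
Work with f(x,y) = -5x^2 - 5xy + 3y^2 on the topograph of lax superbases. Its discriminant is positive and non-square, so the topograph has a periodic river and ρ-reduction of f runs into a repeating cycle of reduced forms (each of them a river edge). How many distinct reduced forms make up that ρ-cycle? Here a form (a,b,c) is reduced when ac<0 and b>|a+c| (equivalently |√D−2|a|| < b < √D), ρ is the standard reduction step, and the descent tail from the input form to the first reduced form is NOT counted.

D = 85, ⌊√D⌋ = 9
descent: ρ → (3,5,-5)  [lands on river]
river: ρ → (-5,5,3)
river: ρ → (3,7,-3)
river: ρ → (-3,5,5)
river: ρ → (5,5,-3)
river: ρ → (-3,7,3)
ρ-cycle length = 6 (tail of 1 descent step not counted)

6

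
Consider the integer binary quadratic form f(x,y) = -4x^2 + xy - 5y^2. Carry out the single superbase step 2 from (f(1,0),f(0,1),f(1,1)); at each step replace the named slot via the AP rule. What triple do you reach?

start (-4,-5,-8) = (f(1,0),f(0,1),f(1,1))
replace slot 2: 2·((-4)+(-8)) − (-5) = -19 → (-4,-19,-8)

-4,-19,-8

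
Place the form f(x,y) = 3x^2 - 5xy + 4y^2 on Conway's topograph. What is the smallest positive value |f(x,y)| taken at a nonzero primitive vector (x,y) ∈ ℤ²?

translate: b→1 (≡-5 mod 6), so (3,-5,4)→(3,1,2)
flip: (3,1,2)→(2,-1,3)
reduced (well bottom): (2,-1,3) with a≤c, −a<b≤a
well minimum = a = 2

2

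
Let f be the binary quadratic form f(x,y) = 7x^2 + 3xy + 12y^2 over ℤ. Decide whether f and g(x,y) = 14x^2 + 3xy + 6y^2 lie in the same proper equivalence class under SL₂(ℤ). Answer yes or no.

D₁ = -327, D₂ = -327
f: reduced (well bottom): (7,3,12) with a≤c, −a<b≤a
g: flip: (14,3,6)→(6,-3,14)
g: reduced (well bottom): (6,-3,14) with a≤c, −a<b≤a
reduced forms (7, 3, 12) vs (6, -3, 14) ⇒ inequivalent

no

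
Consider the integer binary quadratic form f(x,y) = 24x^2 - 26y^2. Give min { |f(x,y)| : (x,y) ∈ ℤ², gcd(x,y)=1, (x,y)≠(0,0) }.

descent: ρ → (-26,0,24)
descent: ρ → (24,48,-2)  [lands on river]
river: ρ → (-2,48,24)
closes: descent 2, river 2
min |a| on river = 2

2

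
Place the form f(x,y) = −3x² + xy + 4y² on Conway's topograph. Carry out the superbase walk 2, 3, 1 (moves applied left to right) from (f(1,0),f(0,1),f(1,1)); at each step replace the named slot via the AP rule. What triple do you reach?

start (-3,4,2) = (f(1,0),f(0,1),f(1,1))
replace slot 2: 2·((-3)+2) − 4 = -6 → (-3,-6,2)
replace slot 3: 2·((-3)+(-6)) − 2 = -20 → (-3,-6,-20)
replace slot 1: 2·((-6)+(-20)) − (-3) = -49 → (-49,-6,-20)

-49,-6,-20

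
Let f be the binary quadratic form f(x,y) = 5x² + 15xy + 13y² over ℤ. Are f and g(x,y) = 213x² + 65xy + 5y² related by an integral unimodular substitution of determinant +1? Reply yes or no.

D₁ = -35, D₂ = -35
f: translate: b→5 (≡15 mod 10), so (5,15,13)→(5,5,3)
f: flip: (5,5,3)→(3,-5,5)
f: translate: b→1 (≡-5 mod 6), so (3,-5,5)→(3,1,3)
f: reduced (well bottom): (3,1,3) with a≤c, −a<b≤a
g: flip: (213,65,5)→(5,-65,213)
g: translate: b→5 (≡-65 mod 10), so (5,-65,213)→(5,5,3)
g: flip: (5,5,3)→(3,-5,5)
g: translate: b→1 (≡-5 mod 6), so (3,-5,5)→(3,1,3)
g: reduced (well bottom): (3,1,3) with a≤c, −a<b≤a
reduced forms (3, 1, 3) vs (3, 1, 3) ⇒ equivalent

yes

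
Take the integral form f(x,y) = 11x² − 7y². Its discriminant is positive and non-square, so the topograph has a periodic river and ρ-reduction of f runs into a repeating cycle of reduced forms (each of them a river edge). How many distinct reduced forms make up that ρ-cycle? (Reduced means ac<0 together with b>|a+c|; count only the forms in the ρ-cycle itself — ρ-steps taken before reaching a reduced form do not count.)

D = 308, ⌊√D⌋ = 17
descent: ρ → (-7,14,4)  [lands on river]
river: ρ → (4,10,-13)
river: ρ → (-13,16,1)
river: ρ → (1,16,-13)
river: ρ → (-13,10,4)
river: ρ → (4,14,-7)
ρ-cycle length = 6 (tail of 1 descent step not counted)

6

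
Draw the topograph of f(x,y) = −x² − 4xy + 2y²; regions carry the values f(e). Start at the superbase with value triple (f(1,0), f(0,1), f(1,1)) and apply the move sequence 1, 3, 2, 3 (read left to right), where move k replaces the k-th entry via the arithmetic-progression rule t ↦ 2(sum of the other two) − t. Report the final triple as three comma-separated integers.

start (-1,2,-3) = (f(1,0),f(0,1),f(1,1))
replace slot 1: 2·(2+(-3)) − (-1) = -1 → (-1,2,-3)
replace slot 3: 2·((-1)+2) − (-3) = 5 → (-1,2,5)
replace slot 2: 2·((-1)+5) − 2 = 6 → (-1,6,5)
replace slot 3: 2·((-1)+6) − 5 = 5 → (-1,6,5)

-1,6,5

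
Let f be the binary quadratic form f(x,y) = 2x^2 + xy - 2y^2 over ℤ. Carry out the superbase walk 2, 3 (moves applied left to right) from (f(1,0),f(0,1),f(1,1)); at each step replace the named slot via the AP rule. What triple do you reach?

start (2,-2,1) = (f(1,0),f(0,1),f(1,1))
replace slot 2: 2·(2+1) − (-2) = 8 → (2,8,1)
replace slot 3: 2·(2+8) − 1 = 19 → (2,8,19)

2,8,19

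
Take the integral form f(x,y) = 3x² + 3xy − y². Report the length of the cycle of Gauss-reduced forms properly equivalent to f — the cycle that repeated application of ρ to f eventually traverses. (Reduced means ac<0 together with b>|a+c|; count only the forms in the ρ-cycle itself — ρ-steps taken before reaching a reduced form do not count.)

D = 21, ⌊√D⌋ = 4
river: ρ → (-1,3,3)
river: ρ → (3,3,-1)
ρ-cycle length = 2 (tail of 0 descent steps not counted)

2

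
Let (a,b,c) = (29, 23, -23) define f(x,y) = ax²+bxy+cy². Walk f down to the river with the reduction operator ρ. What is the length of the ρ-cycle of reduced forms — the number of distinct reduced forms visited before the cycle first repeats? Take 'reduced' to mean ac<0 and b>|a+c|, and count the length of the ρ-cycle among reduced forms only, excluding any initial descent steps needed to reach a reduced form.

D = 3197, ⌊√D⌋ = 56
river: ρ → (-23,23,29)
river: ρ → (29,35,-17)
river: ρ → (-17,33,31)
river: ρ → (31,29,-19)
river: ρ → (-19,47,13)
river: ρ → (13,31,-43)
river: ρ → (-43,55,1)
river: ρ → (1,55,-43)
river: ρ → (-43,31,13)
river: ρ → (13,47,-19)
river: ρ → (-19,29,31)
river: ρ → (31,33,-17)
river: ρ → (-17,35,29)
river: ρ → (29,23,-23)
ρ-cycle length = 14 (tail of 0 descent steps not counted)

14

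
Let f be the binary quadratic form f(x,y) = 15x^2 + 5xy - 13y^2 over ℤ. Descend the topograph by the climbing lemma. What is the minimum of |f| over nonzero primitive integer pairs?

river: ρ → (-13,21,7)
river: ρ → (7,21,-13)
river: ρ → (-13,5,15)
river: ρ → (15,25,-3)
river: ρ → (-3,23,23)
river: ρ → (23,23,-3)
river: ρ → (-3,25,15)
river: ρ → (15,5,-13)
closes: descent 0, river 8
min |a| on river = 3

3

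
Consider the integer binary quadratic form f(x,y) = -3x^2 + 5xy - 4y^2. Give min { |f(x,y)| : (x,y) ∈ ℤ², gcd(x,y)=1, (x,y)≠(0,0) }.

translate: b→1 (≡-5 mod 6), so (3,-5,4)→(3,1,2)
flip: (3,1,2)→(2,-1,3)
reduced (well bottom): (2,-1,3) with a≤c, −a<b≤a
well minimum |f| = |-2| = 2 (negative-definite)

2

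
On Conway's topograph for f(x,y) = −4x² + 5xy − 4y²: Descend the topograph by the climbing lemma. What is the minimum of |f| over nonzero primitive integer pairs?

translate: b→3 (≡-5 mod 8), so (4,-5,4)→(4,3,3)
flip: (4,3,3)→(3,-3,4)
translate: b→3 (≡-3 mod 6), so (3,-3,4)→(3,3,4)
reduced (well bottom): (3,3,4) with a≤c, −a<b≤a
well minimum |f| = |-3| = 3 (negative-definite)

3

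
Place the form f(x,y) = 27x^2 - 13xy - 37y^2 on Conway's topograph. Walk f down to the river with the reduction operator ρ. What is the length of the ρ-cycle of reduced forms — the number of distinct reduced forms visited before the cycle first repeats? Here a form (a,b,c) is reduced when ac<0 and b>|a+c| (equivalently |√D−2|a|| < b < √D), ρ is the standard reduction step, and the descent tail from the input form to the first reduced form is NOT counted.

D = 4165, ⌊√D⌋ = 64
descent: ρ → (-37,13,27)  [lands on river]
river: ρ → (27,41,-23)
river: ρ → (-23,51,17)
river: ρ → (17,51,-23)
river: ρ → (-23,41,27)
river: ρ → (27,13,-37)
river: ρ → (-37,61,3)
river: ρ → (3,59,-57)
river: ρ → (-57,55,5)
river: ρ → (5,55,-57)
river: ρ → (-57,59,3)
river: ρ → (3,61,-37)
ρ-cycle length = 12 (tail of 1 descent step not counted)

12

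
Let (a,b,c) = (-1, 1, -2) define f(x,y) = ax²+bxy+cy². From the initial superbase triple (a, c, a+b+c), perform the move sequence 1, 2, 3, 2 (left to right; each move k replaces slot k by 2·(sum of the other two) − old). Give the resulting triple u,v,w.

start (-1,-2,-2) = (f(1,0),f(0,1),f(1,1))
replace slot 1: 2·((-2)+(-2)) − (-1) = -7 → (-7,-2,-2)
replace slot 2: 2·((-7)+(-2)) − (-2) = -16 → (-7,-16,-2)
replace slot 3: 2·((-7)+(-16)) − (-2) = -44 → (-7,-16,-44)
replace slot 2: 2·((-7)+(-44)) − (-16) = -86 → (-7,-86,-44)

-7,-86,-44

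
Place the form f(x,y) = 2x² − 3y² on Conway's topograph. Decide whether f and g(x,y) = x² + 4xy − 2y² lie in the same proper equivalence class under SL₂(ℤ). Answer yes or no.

D₁ = 24, D₂ = 24
river cycle of f (length 2): (2, 4, -1), (-1, 4, 2)
river cycle of g (length 2): (-2, 4, 1), (1, 4, -2)
cycles differ ⇒ inequivalent

no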